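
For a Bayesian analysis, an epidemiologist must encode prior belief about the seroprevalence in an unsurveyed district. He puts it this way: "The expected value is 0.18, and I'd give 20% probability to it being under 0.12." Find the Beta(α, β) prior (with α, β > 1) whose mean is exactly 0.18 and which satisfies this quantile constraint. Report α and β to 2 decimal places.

α ≈ 5.43, β ≈ 24.72

With mean 0.18 fixed, write α = 0.18s, β = 0.82s where s = α+β.
Need P(θ < 0.12) = 0.2 under Beta(0.18s, 0.82s). Normal approximation: (q−m)/√(m(1−m)/s) ≈ z_{0.2} = -0.842, so s ≈ 0.18·0.82·(-0.842)²/(0.12−0.18)² = 29.0.
At s = 29.0: P(θ<0.12) ≈ 0.206. Adjusting to match 0.2 gives s ≈ 30.14.
So α = 0.18·30.14 ≈ 5.43, β = 0.82·30.14 ≈ 24.72.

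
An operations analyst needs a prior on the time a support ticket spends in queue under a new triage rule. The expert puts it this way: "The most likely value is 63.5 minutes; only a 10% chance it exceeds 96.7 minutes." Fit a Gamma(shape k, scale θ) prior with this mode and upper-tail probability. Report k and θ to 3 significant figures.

k ≈ 11.5, θ ≈ 6.02

Gamma(k,θ) with k>1 has mode (k−1)θ, so θ = 63.5/(k−1).
Need P(X < 96.7) = 0.9 with θ tied to k this way. Start at k = 2, θ = 63.5: P(X<96.7) ≈ 0.450.
Too low — raise k to concentrate. Iterating converges to k ≈ 11.5.
Then θ = 63.5/(11.5−1) ≈ 6.02.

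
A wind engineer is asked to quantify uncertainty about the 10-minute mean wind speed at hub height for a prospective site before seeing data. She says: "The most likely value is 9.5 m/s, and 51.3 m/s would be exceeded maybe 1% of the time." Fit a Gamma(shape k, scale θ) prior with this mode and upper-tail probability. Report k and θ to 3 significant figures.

Gamma(k,θ) with k>1 has mode (k−1)θ, so θ = 9.5/(k−1).
Need P(X < 51.3) = 0.99 with θ tied to k this way. Start at k = 2, θ = 9.5: P(X<51.3) ≈ 0.971.
Too low — raise k to concentrate. Iterating converges to k ≈ 2.35.
Then θ = 9.5/(2.35−1) ≈ 7.06.

k ≈ 2.35, θ ≈ 7.06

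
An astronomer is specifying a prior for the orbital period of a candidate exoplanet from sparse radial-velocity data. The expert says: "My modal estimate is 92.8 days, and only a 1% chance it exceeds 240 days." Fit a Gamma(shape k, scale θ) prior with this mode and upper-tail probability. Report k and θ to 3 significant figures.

k ≈ 6.16, θ ≈ 18

Gamma(k,θ) with k>1 has mode (k−1)θ, so θ = 92.8/(k−1).
Need P(X < 240) = 0.99 with θ tied to k this way. Start at k = 2, θ = 92.8: P(X<240) ≈ 0.730.
Too low — raise k to concentrate. Iterating converges to k ≈ 6.16.
Then θ = 92.8/(6.16−1) ≈ 18.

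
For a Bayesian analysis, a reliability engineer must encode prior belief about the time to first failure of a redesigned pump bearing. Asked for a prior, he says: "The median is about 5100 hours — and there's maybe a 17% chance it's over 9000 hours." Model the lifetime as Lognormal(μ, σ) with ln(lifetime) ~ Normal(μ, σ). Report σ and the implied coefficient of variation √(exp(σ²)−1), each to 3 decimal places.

If T ~ Lognormal(μ,σ) then ln T ~ Normal(μ,σ), so the p-quantile of ln T is μ + z_p·σ.
ln(5100) = 8.537 and ln(9000) = 9.105; z_{0.5} = 0, z_{0.83} = 0.9542.
σ = (9.105 − 8.537)/(0.9542 − (0)) = 0.595.
μ = 8.537 − (0)·0.595 = 8.537.
CV = √(exp(σ²)−1) = √(exp(0.3543)−1) = 0.652.

σ ≈ 0.595, CV ≈ 0.652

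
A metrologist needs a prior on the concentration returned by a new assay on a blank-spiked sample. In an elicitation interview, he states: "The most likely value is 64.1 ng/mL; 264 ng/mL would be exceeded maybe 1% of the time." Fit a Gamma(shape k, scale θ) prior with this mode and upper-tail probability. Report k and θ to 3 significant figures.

Gamma(k,θ) with k>1 has mode (k−1)θ, so θ = 64.1/(k−1).
Need P(X < 264) = 0.99 with θ tied to k this way. Start at k = 2, θ = 64.1: P(X<264) ≈ 0.917.
Too low — raise k to concentrate. Iterating converges to k ≈ 3.07.
Then θ = 64.1/(3.07−1) ≈ 31.

k ≈ 3.07, θ ≈ 31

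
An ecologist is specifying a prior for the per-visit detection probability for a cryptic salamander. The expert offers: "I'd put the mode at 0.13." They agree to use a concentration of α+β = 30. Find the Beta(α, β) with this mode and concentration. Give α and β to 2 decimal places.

For α,β > 1 the Beta mode is (α−1)/(α+β−2). With α+β = 30, the mode is (α−1)/28.
Set (α−1)/28 = 0.13 → α = 1 + 0.13·28 = 4.64.
β = 30 − α = 25.36.

α = 4.64, β = 25.36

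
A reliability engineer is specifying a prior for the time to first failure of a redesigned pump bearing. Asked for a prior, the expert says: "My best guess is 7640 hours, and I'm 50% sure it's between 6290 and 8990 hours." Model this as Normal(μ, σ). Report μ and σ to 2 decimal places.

A symmetric 50% interval runs μ ± z·σ with z = 0.6745.
Half-width = 1350, so σ = 1350/0.6745 = 2001.51.
μ is the stated best guess, 7640.00.

μ = 7640.00, σ = 2001.51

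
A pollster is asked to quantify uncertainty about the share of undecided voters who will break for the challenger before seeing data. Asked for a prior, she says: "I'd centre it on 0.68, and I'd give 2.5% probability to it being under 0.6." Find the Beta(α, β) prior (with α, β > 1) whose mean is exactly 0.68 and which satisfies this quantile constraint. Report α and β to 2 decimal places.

With mean 0.68 fixed, write α = 0.68s, β = 0.32s where s = α+β.
Need P(θ < 0.6) = 0.025 under Beta(0.68s, 0.32s). Normal approximation: (q−m)/√(m(1−m)/s) ≈ z_{0.025} = -1.96, so s ≈ 0.68·0.32·(-1.96)²/(0.6−0.68)² = 130.6.
At s = 130.6: P(θ<0.6) ≈ 0.028. Adjusting to match 0.025 gives s ≈ 137.56.
So α = 0.68·137.56 ≈ 93.54, β = 0.32·137.56 ≈ 44.02.

α ≈ 93.54, β ≈ 44.02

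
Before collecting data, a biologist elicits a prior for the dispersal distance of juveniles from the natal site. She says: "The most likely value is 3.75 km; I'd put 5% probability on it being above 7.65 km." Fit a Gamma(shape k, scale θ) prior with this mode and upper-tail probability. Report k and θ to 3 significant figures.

Gamma(k,θ) with k>1 has mode (k−1)θ, so θ = 3.75/(k−1).
Need P(X < 7.65) = 0.95 with θ tied to k this way. Start at k = 2, θ = 3.75: P(X<7.65) ≈ 0.605.
Too low — raise k to concentrate. Iterating converges to k ≈ 6.45.
Then θ = 3.75/(6.45−1) ≈ 0.689.

k ≈ 6.45, θ ≈ 0.689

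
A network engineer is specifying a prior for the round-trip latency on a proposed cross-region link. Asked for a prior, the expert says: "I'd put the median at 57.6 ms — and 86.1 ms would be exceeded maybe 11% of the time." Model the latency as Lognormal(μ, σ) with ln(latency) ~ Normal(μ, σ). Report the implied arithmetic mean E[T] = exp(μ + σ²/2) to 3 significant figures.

E[T] ≈ 60.8 ms

If T ~ Lognormal(μ,σ) then ln T ~ Normal(μ,σ), so the p-quantile of ln T is μ + z_p·σ.
ln(57.6) = 4.054 and ln(86.1) = 4.456; z_{0.5} = 0, z_{0.89} = 1.227.
σ = (4.456 − 4.054)/(1.227 − (0)) = 0.328.
μ = 4.054 − (0)·0.328 = 4.054.
E[T] = exp(μ + σ²/2) = exp(4.054 + 0.0537) = 60.8 ms.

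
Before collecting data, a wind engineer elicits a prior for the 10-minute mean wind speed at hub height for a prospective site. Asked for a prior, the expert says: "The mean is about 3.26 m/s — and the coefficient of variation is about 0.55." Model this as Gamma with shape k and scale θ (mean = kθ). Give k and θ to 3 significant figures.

k ≈ 3.31, θ ≈ 0.986

For Gamma(k, scale θ): mean = kθ, variance = kθ², so CV = 1/√k.
CV = 0.55, hence k = 1/CV² = 3.31.
Then θ = mean/k = 3.26/3.31 = 0.986.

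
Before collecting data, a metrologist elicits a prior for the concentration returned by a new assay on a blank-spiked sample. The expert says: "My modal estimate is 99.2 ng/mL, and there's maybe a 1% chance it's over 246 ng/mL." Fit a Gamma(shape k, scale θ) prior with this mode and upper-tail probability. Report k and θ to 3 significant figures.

k ≈ 6.7, θ ≈ 17.4

Gamma(k,θ) with k>1 has mode (k−1)θ, so θ = 99.2/(k−1).
Need P(X < 246) = 0.99 with θ tied to k this way. Start at k = 2, θ = 99.2: P(X<246) ≈ 0.709.
Too low — raise k to concentrate. Iterating converges to k ≈ 6.7.
Then θ = 99.2/(6.7−1) ≈ 17.4.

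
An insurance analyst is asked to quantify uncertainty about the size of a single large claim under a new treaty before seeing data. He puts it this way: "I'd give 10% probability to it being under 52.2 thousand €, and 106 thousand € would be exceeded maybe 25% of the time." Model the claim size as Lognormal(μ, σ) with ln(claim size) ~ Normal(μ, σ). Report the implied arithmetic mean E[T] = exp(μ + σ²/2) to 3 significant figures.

E[T] ≈ 88.7 thousand €

If T ~ Lognormal(μ,σ) then ln T ~ Normal(μ,σ), so the p-quantile of ln T is μ + z_p·σ.
ln(52.2) = 3.955 and ln(106) = 4.663; z_{0.1} = -1.282, z_{0.75} = 0.6745.
σ = (4.663 − 3.955)/(0.6745 − (-1.282)) = 0.362.
μ = 3.955 − (-1.282)·0.362 = 4.419.
E[T] = exp(μ + σ²/2) = exp(4.419 + 0.0656) = 88.7 thousand €.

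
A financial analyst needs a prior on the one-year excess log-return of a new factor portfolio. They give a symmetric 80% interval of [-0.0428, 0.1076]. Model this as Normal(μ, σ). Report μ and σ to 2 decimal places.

A symmetric 80% interval runs μ ± z·σ with z = 1.282.
Half-width = 0.0752, so σ = 0.0752/1.282 = 0.06.
μ is the interval midpoint, 0.03.

μ = 0.03, σ = 0.06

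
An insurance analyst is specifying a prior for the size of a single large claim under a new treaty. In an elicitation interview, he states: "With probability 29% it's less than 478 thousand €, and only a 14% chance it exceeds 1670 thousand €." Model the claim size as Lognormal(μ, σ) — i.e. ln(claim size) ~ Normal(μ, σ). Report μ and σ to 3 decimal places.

If T ~ Lognormal(μ,σ) then ln T ~ Normal(μ,σ), so the p-quantile of ln T is μ + z_p·σ.
ln(478) = 6.17 and ln(1670) = 7.421; z_{0.29} = -0.5534, z_{0.86} = 1.08.
σ = (7.421 − 6.17)/(1.08 − (-0.5534)) = 0.766.
μ = 6.17 − (-0.5534)·0.766 = 6.593.

μ ≈ 6.593, σ ≈ 0.766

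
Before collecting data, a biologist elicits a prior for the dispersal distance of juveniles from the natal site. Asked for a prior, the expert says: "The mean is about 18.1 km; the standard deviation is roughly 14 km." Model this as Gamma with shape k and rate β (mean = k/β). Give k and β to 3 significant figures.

For Gamma(k, rate β): mean = k/β, variance = k/β², so CV = 1/√k.
CV = SD/mean = 14/18.1 = 0.7735, hence k = 1/CV² = 1.67.
Then β = k/mean = 1.67/18.1 = 0.0923.

k ≈ 1.67, β ≈ 0.0923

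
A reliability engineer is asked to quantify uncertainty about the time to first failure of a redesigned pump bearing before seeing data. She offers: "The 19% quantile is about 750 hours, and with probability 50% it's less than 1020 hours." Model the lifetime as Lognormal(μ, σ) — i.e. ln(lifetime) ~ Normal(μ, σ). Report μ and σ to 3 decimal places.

If T ~ Lognormal(μ,σ) then ln T ~ Normal(μ,σ), so the p-quantile of ln T is μ + z_p·σ.
ln(750) = 6.62 and ln(1020) = 6.928; z_{0.19} = -0.8779, z_{0.5} = 0.
σ = (6.928 − 6.62)/(0 − (-0.8779)) = 0.350.
μ = 6.62 − (-0.8779)·0.350 = 6.928.

μ ≈ 6.928, σ ≈ 0.350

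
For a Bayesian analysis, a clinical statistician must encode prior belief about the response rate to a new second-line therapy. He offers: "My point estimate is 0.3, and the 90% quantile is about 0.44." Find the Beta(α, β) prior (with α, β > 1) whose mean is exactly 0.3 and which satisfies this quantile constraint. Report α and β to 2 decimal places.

With mean 0.3 fixed, write α = 0.3s, β = 0.7s where s = α+β.
Need P(θ < 0.44) = 0.9 under Beta(0.3s, 0.7s). Normal approximation: (q−m)/√(m(1−m)/s) ≈ z_{0.9} = 1.28, so s ≈ 0.3·0.7·(1.28)²/(0.44−0.3)² = 17.6.
At s = 17.6: P(θ<0.44) ≈ 0.896. Adjusting to match 0.9 gives s ≈ 18.35.
So α = 0.3·18.35 ≈ 5.51, β = 0.7·18.35 ≈ 12.85.

α ≈ 5.51, β ≈ 12.85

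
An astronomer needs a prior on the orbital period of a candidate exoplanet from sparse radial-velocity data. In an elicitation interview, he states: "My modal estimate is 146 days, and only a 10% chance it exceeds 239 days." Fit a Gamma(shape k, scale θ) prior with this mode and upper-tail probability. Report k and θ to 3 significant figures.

Gamma(k,θ) with k>1 has mode (k−1)θ, so θ = 146/(k−1).
Need P(X < 239) = 0.9 with θ tied to k this way. Start at k = 2, θ = 146: P(X<239) ≈ 0.487.
Too low — raise k to concentrate. Iterating converges to k ≈ 8.76.
Then θ = 146/(8.76−1) ≈ 18.8.

k ≈ 8.76, θ ≈ 18.8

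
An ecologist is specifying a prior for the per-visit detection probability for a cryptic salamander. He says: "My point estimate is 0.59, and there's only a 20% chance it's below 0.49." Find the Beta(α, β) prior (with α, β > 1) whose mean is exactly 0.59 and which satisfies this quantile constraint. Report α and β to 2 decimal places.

With mean 0.59 fixed, write α = 0.59s, β = 0.41s where s = α+β.
Need P(θ < 0.49) = 0.2 under Beta(0.59s, 0.41s). Normal approximation: (q−m)/√(m(1−m)/s) ≈ z_{0.2} = -0.842, so s ≈ 0.59·0.41·(-0.842)²/(0.49−0.59)² = 17.1.
At s = 17.1: P(θ<0.49) ≈ 0.198. Adjusting to match 0.2 gives s ≈ 16.90.
So α = 0.59·16.90 ≈ 9.97, β = 0.41·16.90 ≈ 6.93.

α ≈ 9.97, β ≈ 6.93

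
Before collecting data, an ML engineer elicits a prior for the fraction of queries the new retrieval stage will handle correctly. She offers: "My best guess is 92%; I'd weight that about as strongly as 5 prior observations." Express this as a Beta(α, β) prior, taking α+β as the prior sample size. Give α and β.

α = 4.6, β = 0.4

Under the effective-sample-size interpretation, Beta(α, β) has prior mean α/(α+β) and prior sample size α+β.
So α+β = 5 and α/(α+β) = 0.92, giving α = 0.92·5 = 4.6 and β = 5 − 4.6 = 0.4.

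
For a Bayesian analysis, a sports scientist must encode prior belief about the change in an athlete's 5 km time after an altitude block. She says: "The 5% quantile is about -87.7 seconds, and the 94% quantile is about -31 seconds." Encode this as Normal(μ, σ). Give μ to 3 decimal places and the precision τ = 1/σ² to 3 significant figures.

μ = -58.552, τ = 0.00318

The p-quantile of Normal(μ,σ) is μ + z_p·σ, with z_{0.05} = -1.645 and z_{0.94} = 1.555.
Eliminate σ: μ = (z₂·x₁ − z₁·x₂)/(z₂ − z₁) = (1.555·-87.7 − (-1.645)·-31)/3.2 = -58.552.
Then σ = (x₂ − x₁)/(z₂ − z₁) = (-31 − -87.7)/3.2 = 17.721.
Precision τ = 1/σ² = 1/17.72² = 0.00318.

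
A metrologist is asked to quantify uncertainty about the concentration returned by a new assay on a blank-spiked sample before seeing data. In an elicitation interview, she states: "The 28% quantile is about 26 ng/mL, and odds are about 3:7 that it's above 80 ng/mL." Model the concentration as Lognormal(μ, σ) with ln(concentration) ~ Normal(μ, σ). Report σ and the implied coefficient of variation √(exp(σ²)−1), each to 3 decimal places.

σ ≈ 1.015, CV ≈ 1.342

If T ~ Lognormal(μ,σ) then ln T ~ Normal(μ,σ), so the p-quantile of ln T is μ + z_p·σ.
ln(26) = 3.258 and ln(80) = 4.382; z_{0.28} = -0.5828, z_{0.7} = 0.5244.
σ = (4.382 − 3.258)/(0.5244 − (-0.5828)) = 1.015.
μ = 3.258 − (-0.5828)·1.015 = 3.850.
CV = √(exp(σ²)−1) = √(exp(1.0304)−1) = 1.342.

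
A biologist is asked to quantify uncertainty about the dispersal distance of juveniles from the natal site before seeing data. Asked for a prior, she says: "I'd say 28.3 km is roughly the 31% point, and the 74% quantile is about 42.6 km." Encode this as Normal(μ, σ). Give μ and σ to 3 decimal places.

The p-quantile of Normal(μ,σ) is μ + z_p·σ, with z_{0.31} = -0.4959 and z_{0.74} = 0.6433.
Eliminate σ: μ = (z₂·x₁ − z₁·x₂)/(z₂ − z₁) = (0.6433·28.3 − (-0.4959)·42.6)/1.139 = 34.524.
Then σ = (x₂ − x₁)/(z₂ − z₁) = (42.6 − 28.3)/1.139 = 12.553.

μ = 34.524, σ = 12.553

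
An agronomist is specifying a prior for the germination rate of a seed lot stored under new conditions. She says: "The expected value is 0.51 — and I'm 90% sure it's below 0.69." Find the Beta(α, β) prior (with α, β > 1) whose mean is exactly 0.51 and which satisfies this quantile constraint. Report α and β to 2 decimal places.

α ≈ 6.25, β ≈ 6.01

With mean 0.51 fixed, write α = 0.51s, β = 0.49s where s = α+β.
Need P(θ < 0.69) = 0.9 under Beta(0.51s, 0.49s). Normal approximation: (q−m)/√(m(1−m)/s) ≈ z_{0.9} = 1.28, so s ≈ 0.51·0.49·(1.28)²/(0.69−0.51)² = 12.7.
At s = 12.7: P(θ<0.69) ≈ 0.904. Adjusting to match 0.9 gives s ≈ 12.26.
So α = 0.51·12.26 ≈ 6.25, β = 0.49·12.26 ≈ 6.01.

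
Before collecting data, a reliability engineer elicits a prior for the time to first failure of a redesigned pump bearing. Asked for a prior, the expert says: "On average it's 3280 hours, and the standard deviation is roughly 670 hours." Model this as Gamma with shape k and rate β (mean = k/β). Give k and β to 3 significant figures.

k ≈ 24, β ≈ 0.00731

For Gamma(k, rate β): mean = k/β, variance = k/β², so CV = 1/√k.
CV = SD/mean = 670/3280 = 0.2043, hence k = 1/CV² = 24.
Then β = k/mean = 24/3280 = 0.00731.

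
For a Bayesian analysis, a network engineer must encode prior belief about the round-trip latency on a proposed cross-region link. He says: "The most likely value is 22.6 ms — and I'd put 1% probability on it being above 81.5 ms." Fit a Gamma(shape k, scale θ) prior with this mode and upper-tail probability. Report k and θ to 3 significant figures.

k ≈ 3.61, θ ≈ 8.65

Gamma(k,θ) with k>1 has mode (k−1)θ, so θ = 22.6/(k−1).
Need P(X < 81.5) = 0.99 with θ tied to k this way. Start at k = 2, θ = 22.6: P(X<81.5) ≈ 0.875.
Too low — raise k to concentrate. Iterating converges to k ≈ 3.61.
Then θ = 22.6/(3.61−1) ≈ 8.65.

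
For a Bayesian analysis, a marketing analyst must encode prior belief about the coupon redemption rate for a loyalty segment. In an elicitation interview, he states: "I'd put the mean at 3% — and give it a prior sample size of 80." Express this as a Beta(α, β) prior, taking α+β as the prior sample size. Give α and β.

Under the effective-sample-size interpretation, Beta(α, β) has prior mean α/(α+β) and prior sample size α+β.
So α+β = 80 and α/(α+β) = 0.03, giving α = 0.03·80 = 2.4 and β = 80 − 2.4 = 77.6.

α = 2.4, β = 77.6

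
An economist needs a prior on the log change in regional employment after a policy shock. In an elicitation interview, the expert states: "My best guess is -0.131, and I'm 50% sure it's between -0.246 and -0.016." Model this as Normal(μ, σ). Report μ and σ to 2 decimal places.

A symmetric 50% interval runs μ ± z·σ with z = 0.6745.
Half-width = 0.115, so σ = 0.115/0.6745 = 0.17.
μ is the stated best guess, -0.13.

μ = -0.13, σ = 0.17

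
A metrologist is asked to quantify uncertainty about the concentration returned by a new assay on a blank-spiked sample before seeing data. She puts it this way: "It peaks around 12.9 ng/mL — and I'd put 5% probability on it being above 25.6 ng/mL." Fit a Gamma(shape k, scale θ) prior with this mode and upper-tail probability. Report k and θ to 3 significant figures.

k ≈ 6.9, θ ≈ 2.19

Gamma(k,θ) with k>1 has mode (k−1)θ, so θ = 12.9/(k−1).
Need P(X < 25.6) = 0.95 with θ tied to k this way. Start at k = 2, θ = 12.9: P(X<25.6) ≈ 0.590.
Too low — raise k to concentrate. Iterating converges to k ≈ 6.9.
Then θ = 12.9/(6.9−1) ≈ 2.19.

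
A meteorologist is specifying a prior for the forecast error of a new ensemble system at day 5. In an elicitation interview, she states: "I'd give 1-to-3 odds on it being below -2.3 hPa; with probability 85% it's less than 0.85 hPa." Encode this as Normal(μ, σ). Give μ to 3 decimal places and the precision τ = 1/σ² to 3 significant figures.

For Normal(μ,σ), the p-quantile is μ + z_p·σ. Here z_{0.25} = -0.6745, z_{0.85} = 1.036.
So -2.3 = μ − 0.6745σ and 0.85 = μ + 1.036σ.
Subtracting: σ = (0.85 − -2.3)/(1.036 − (-0.6745)) = 1.841.
Then μ = -2.3 − (-0.6745)·1.841 = -1.058.
Precision τ = 1/σ² = 1/1.841² = 0.295.

μ = -1.058, τ = 0.295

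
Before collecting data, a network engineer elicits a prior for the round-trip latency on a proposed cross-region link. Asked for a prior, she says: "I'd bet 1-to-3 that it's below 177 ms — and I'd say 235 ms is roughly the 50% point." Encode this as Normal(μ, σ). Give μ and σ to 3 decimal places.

For Normal(μ,σ), the p-quantile is μ + z_p·σ. Here z_{0.25} = -0.6745, z_{0.5} = 0.
So 177 = μ − 0.6745σ and 235 = μ + 0σ.
Subtracting: σ = (235 − 177)/(0 − (-0.6745)) = 85.991.
Then μ = 177 − (-0.6745)·85.991 = 235.000.

μ = 235.000, σ = 85.991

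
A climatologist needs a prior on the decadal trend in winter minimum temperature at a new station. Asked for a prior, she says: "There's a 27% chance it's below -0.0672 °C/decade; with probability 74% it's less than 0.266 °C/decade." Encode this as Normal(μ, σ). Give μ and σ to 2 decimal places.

μ = 0.10, σ = 0.27

For Normal(μ,σ), the p-quantile is μ + z_p·σ. Here z_{0.27} = -0.6128, z_{0.74} = 0.6433.
So -0.0672 = μ − 0.6128σ and 0.266 = μ + 0.6433σ.
Subtracting: σ = (0.266 − -0.0672)/(0.6433 − (-0.6128)) = 0.27.
Then μ = -0.0672 − (-0.6128)·0.27 = 0.10.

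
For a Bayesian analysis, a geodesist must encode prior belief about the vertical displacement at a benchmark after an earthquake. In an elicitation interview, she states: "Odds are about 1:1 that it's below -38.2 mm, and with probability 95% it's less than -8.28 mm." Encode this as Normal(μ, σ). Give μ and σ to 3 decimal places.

For Normal(μ,σ), the p-quantile is μ + z_p·σ. Here z_{0.5} = 0, z_{0.95} = 1.645.
So -38.2 = μ + 0σ and -8.28 = μ + 1.645σ.
Subtracting: σ = (-8.28 − -38.2)/(1.645 − (0)) = 18.190.
Then μ = -38.2 − (0)·18.190 = -38.200.

μ = -38.200, σ = 18.190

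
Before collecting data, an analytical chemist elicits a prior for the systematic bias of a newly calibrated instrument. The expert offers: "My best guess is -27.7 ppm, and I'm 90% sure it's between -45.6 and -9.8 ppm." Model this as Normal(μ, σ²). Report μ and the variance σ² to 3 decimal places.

μ = -27.700, σ² = 118.427

A symmetric 90% interval runs μ ± z·σ with z = 1.645.
Half-width = 17.9, so σ = 17.9/1.645 = 10.8824 and σ² = 118.427.
μ is the stated best guess, -27.700.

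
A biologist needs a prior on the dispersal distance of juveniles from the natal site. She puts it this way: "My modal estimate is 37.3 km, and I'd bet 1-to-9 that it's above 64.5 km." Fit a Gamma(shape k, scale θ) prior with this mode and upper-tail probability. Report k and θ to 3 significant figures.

Gamma(k,θ) with k>1 has mode (k−1)θ, so θ = 37.3/(k−1).
Need P(X < 64.5) = 0.9 with θ tied to k this way. Start at k = 2, θ = 37.3: P(X<64.5) ≈ 0.516.
Too low — raise k to concentrate. Iterating converges to k ≈ 7.32.
Then θ = 37.3/(7.32−1) ≈ 5.9.

k ≈ 7.32, θ ≈ 5.9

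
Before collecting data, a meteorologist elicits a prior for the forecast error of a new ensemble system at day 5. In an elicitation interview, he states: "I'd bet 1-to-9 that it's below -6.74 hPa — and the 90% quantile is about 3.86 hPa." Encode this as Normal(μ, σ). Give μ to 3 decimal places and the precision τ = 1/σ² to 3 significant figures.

The p-quantile of Normal(μ,σ) is μ + z_p·σ, with z_{0.1} = -1.282 and z_{0.9} = 1.282.
Eliminate σ: μ = (z₂·x₁ − z₁·x₂)/(z₂ − z₁) = (1.282·-6.74 − (-1.282)·3.86)/2.563 = -1.440.
Then σ = (x₂ − x₁)/(z₂ − z₁) = (3.86 − -6.74)/2.563 = 4.136.
Precision τ = 1/σ² = 1/4.136² = 0.0585.

μ = -1.440, τ = 0.0585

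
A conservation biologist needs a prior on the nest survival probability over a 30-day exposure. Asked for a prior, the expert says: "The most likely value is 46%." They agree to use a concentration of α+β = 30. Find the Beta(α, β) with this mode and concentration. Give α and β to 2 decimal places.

For α,β > 1 the Beta mode is (α−1)/(α+β−2). With α+β = 30, the mode is (α−1)/28.
Set (α−1)/28 = 0.46 → α = 1 + 0.46·28 = 13.88.
β = 30 − α = 16.12.

α = 13.88, β = 16.12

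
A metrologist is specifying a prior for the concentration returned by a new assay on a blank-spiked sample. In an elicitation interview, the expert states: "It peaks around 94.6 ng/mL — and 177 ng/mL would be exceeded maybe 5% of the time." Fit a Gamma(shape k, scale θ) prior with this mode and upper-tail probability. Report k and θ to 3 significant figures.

k ≈ 8.09, θ ≈ 13.3

Gamma(k,θ) with k>1 has mode (k−1)θ, so θ = 94.6/(k−1).
Need P(X < 177) = 0.95 with θ tied to k this way. Start at k = 2, θ = 94.6: P(X<177) ≈ 0.558.
Too low — raise k to concentrate. Iterating converges to k ≈ 8.09.
Then θ = 94.6/(8.09−1) ≈ 13.3.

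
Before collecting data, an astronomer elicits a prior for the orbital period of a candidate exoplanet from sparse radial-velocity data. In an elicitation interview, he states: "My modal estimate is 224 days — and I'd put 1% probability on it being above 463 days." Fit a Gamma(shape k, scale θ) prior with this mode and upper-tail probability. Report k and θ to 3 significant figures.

Gamma(k,θ) with k>1 has mode (k−1)θ, so θ = 224/(k−1).
Need P(X < 463) = 0.99 with θ tied to k this way. Start at k = 2, θ = 224: P(X<463) ≈ 0.612.
Too low — raise k to concentrate. Iterating converges to k ≈ 10.3.
Then θ = 224/(10.3−1) ≈ 24.2.

k ≈ 10.3, θ ≈ 24.2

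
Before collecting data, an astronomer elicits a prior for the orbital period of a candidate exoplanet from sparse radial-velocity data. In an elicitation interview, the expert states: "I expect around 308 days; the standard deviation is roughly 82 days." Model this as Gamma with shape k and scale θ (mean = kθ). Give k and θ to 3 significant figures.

For Gamma(k, scale θ): mean = kθ, variance = kθ², so CV = 1/√k.
CV = SD/mean = 82/308 = 0.2662, hence k = 1/CV² = 14.1.
Then θ = mean/k = 308/14.1 = 21.8.

k ≈ 14.1, θ ≈ 21.8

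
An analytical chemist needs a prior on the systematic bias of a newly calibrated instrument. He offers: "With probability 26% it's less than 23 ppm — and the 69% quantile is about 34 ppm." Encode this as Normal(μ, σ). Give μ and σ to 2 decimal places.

μ = 29.21, σ = 9.66

The p-quantile of Normal(μ,σ) is μ + z_p·σ, with z_{0.26} = -0.6433 and z_{0.69} = 0.4959.
Eliminate σ: μ = (z₂·x₁ − z₁·x₂)/(z₂ − z₁) = (0.4959·23 − (-0.6433)·34)/1.139 = 29.21.
Then σ = (x₂ − x₁)/(z₂ − z₁) = (34 − 23)/1.139 = 9.66.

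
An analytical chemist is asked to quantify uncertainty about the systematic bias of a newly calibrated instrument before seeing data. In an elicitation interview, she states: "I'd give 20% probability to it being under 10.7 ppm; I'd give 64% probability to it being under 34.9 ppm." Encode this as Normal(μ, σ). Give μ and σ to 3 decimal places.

The p-quantile of Normal(μ,σ) is μ + z_p·σ, with z_{0.2} = -0.8416 and z_{0.64} = 0.3585.
Eliminate σ: μ = (z₂·x₁ − z₁·x₂)/(z₂ − z₁) = (0.3585·10.7 − (-0.8416)·34.9)/1.2 = 27.672.
Then σ = (x₂ − x₁)/(z₂ − z₁) = (34.9 − 10.7)/1.2 = 20.165.

μ = 27.672, σ = 20.165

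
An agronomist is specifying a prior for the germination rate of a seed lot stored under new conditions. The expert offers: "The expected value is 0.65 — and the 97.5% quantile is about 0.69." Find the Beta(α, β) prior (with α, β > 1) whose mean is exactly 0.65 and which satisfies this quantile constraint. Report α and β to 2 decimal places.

With mean 0.65 fixed, write α = 0.65s, β = 0.35s where s = α+β.
Need P(θ < 0.69) = 0.975 under Beta(0.65s, 0.35s). Normal approximation: (q−m)/√(m(1−m)/s) ≈ z_{0.975} = 1.96, so s ≈ 0.65·0.35·(1.96)²/(0.69−0.65)² = 546.2.
At s = 546.2: P(θ<0.69) ≈ 0.977. Adjusting to match 0.975 gives s ≈ 530.37.
So α = 0.65·530.37 ≈ 344.74, β = 0.35·530.37 ≈ 185.63.

α ≈ 344.74, β ≈ 185.63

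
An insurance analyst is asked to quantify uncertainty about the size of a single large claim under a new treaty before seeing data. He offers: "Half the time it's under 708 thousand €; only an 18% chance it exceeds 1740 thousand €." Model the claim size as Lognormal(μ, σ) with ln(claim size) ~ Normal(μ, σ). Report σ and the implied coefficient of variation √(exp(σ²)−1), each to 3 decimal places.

If T ~ Lognormal(μ,σ) then ln T ~ Normal(μ,σ), so the p-quantile of ln T is μ + z_p·σ.
ln(708) = 6.562 and ln(1740) = 7.462; z_{0.5} = 0, z_{0.82} = 0.9154.
σ = (7.462 − 6.562)/(0.9154 − (0)) = 0.982.
μ = 6.562 − (0)·0.982 = 6.562.
CV = √(exp(σ²)−1) = √(exp(0.9650)−1) = 1.275.

σ ≈ 0.982, CV ≈ 1.275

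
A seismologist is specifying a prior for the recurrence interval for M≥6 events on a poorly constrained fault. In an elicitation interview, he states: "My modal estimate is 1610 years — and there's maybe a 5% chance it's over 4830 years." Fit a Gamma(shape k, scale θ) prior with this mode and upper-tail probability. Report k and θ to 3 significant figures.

Gamma(k,θ) with k>1 has mode (k−1)θ, so θ = 1610/(k−1).
Need P(X < 4830) = 0.95 with θ tied to k this way. Start at k = 2, θ = 1610: P(X<4830) ≈ 0.801.
Too low — raise k to concentrate. Iterating converges to k ≈ 3.2.
Then θ = 1610/(3.2−1) ≈ 733.

k ≈ 3.2, θ ≈ 733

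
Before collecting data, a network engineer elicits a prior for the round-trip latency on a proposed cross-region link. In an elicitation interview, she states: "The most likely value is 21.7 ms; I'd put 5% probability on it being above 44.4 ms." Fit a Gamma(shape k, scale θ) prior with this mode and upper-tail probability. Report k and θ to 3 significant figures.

k ≈ 6.4, θ ≈ 4.02

Gamma(k,θ) with k>1 has mode (k−1)θ, so θ = 21.7/(k−1).
Need P(X < 44.4) = 0.95 with θ tied to k this way. Start at k = 2, θ = 21.7: P(X<44.4) ≈ 0.606.
Too low — raise k to concentrate. Iterating converges to k ≈ 6.4.
Then θ = 21.7/(6.4−1) ≈ 4.02.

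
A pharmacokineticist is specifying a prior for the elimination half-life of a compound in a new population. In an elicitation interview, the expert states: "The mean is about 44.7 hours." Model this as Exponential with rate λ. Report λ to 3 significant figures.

λ ≈ 0.0224

Exponential mean = 1/λ, so λ = 1/44.7 = 0.0224.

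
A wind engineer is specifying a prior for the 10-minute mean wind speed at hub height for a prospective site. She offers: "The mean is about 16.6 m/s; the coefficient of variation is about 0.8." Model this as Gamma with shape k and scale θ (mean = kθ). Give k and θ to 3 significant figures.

k ≈ 1.56, θ ≈ 10.6

For Gamma(k, scale θ): mean = kθ, variance = kθ², so CV = 1/√k.
CV = 0.8, hence k = 1/CV² = 1.56.
Then θ = mean/k = 16.6/1.56 = 10.6.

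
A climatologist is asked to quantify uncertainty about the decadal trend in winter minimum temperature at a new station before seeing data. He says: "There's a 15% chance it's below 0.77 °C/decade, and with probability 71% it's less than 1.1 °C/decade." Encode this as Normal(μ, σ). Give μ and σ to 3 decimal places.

μ = 0.985, σ = 0.208

The p-quantile of Normal(μ,σ) is μ + z_p·σ, with z_{0.15} = -1.036 and z_{0.71} = 0.5534.
Eliminate σ: μ = (z₂·x₁ − z₁·x₂)/(z₂ − z₁) = (0.5534·0.77 − (-1.036)·1.1)/1.59 = 0.985.
Then σ = (x₂ − x₁)/(z₂ − z₁) = (1.1 − 0.77)/1.59 = 0.208.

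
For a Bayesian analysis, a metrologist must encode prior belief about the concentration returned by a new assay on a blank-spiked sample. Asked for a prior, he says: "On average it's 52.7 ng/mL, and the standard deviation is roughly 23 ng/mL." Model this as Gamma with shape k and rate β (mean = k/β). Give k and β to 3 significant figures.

k ≈ 5.25, β ≈ 0.0996

For Gamma(k, rate β): mean = k/β, variance = k/β², so CV = 1/√k.
CV = SD/mean = 23/52.7 = 0.4364, hence k = 1/CV² = 5.25.
Then β = k/mean = 5.25/52.7 = 0.0996.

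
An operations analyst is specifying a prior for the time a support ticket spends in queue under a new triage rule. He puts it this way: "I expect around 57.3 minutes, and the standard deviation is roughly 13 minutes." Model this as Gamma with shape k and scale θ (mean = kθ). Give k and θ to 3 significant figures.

k ≈ 19.4, θ ≈ 2.95

For Gamma(k, scale θ): mean = kθ, variance = kθ², so CV = 1/√k.
CV = SD/mean = 13/57.3 = 0.2269, hence k = 1/CV² = 19.4.
Then θ = mean/k = 57.3/19.4 = 2.95.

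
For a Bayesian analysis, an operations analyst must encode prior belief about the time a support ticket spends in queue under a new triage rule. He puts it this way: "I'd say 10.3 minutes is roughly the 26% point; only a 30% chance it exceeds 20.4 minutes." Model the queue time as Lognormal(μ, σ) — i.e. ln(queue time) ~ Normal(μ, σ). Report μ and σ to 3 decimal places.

μ ≈ 2.709, σ ≈ 0.585

If T ~ Lognormal(μ,σ) then ln T ~ Normal(μ,σ), so the p-quantile of ln T is μ + z_p·σ.
ln(10.3) = 2.332 and ln(20.4) = 3.016; z_{0.26} = -0.6433, z_{0.7} = 0.5244.
σ = (3.016 − 2.332)/(0.5244 − (-0.6433)) = 0.585.
μ = 2.332 − (-0.6433)·0.585 = 2.709.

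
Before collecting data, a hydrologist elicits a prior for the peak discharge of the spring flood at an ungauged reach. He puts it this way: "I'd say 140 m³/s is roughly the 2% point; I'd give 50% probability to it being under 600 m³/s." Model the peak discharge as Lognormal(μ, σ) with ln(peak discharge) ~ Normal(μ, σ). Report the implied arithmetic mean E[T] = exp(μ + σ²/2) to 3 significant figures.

If T ~ Lognormal(μ,σ) then ln T ~ Normal(μ,σ), so the p-quantile of ln T is μ + z_p·σ.
ln(140) = 4.942 and ln(600) = 6.397; z_{0.02} = -2.054, z_{0.5} = 0.
σ = (6.397 − 4.942)/(0 − (-2.054)) = 0.709.
μ = 4.942 − (-2.054)·0.709 = 6.397.
E[T] = exp(μ + σ²/2) = exp(6.397 + 0.2511) = 771 m³/s.

E[T] ≈ 771 m³/s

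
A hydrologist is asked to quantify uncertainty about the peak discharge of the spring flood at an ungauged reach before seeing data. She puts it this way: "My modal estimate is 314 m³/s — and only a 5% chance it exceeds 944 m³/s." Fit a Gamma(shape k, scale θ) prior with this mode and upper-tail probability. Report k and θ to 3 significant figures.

k ≈ 3.19, θ ≈ 144

Gamma(k,θ) with k>1 has mode (k−1)θ, so θ = 314/(k−1).
Need P(X < 944) = 0.95 with θ tied to k this way. Start at k = 2, θ = 314: P(X<944) ≈ 0.802.
Too low — raise k to concentrate. Iterating converges to k ≈ 3.19.
Then θ = 314/(3.19−1) ≈ 144.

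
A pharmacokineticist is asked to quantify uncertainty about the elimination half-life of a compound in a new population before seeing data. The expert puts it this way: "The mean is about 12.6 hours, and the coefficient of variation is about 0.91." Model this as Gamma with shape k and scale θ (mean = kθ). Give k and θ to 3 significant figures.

k ≈ 1.21, θ ≈ 10.4

For Gamma(k, scale θ): mean = kθ, variance = kθ², so CV = 1/√k.
CV = 0.91, hence k = 1/CV² = 1.21.
Then θ = mean/k = 12.6/1.21 = 10.4.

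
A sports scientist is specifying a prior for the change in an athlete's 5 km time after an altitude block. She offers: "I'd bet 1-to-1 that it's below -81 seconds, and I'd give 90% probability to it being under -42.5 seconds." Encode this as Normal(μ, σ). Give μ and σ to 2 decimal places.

For Normal(μ,σ), the p-quantile is μ + z_p·σ. Here z_{0.5} = 0, z_{0.9} = 1.282.
So -81 = μ + 0σ and -42.5 = μ + 1.282σ.
Subtracting: σ = (-42.5 − -81)/(1.282 − (0)) = 30.04.
Then μ = -81 − (0)·30.04 = -81.00.

μ = -81.00, σ = 30.04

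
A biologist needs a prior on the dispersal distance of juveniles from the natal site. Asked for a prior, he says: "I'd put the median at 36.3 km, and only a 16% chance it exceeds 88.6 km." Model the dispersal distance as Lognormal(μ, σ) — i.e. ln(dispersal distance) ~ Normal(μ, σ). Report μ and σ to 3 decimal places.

μ ≈ 3.592, σ ≈ 0.897

If T ~ Lognormal(μ,σ) then ln T ~ Normal(μ,σ), so the p-quantile of ln T is μ + z_p·σ.
ln(36.3) = 3.592 and ln(88.6) = 4.484; z_{0.5} = 0, z_{0.84} = 0.9945.
σ = (4.484 − 3.592)/(0.9945 − (0)) = 0.897.
μ = 3.592 − (0)·0.897 = 3.592.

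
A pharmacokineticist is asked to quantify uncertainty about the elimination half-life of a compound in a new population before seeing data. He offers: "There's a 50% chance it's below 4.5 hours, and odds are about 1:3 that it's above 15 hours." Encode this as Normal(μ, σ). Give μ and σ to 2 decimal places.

For Normal(μ,σ), the p-quantile is μ + z_p·σ. Here z_{0.5} = 0, z_{0.75} = 0.6745.
So 4.5 = μ + 0σ and 15 = μ + 0.6745σ.
Subtracting: σ = (15 − 4.5)/(0.6745 − (0)) = 15.57.
Then μ = 4.5 − (0)·15.57 = 4.50.

μ = 4.50, σ = 15.57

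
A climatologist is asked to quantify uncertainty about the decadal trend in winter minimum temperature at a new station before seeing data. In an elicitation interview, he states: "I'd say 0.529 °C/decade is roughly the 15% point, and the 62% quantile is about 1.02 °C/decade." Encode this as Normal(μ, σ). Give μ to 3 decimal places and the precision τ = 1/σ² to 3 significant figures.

The p-quantile of Normal(μ,σ) is μ + z_p·σ, with z_{0.15} = -1.036 and z_{0.62} = 0.3055.
Eliminate σ: μ = (z₂·x₁ − z₁·x₂)/(z₂ − z₁) = (0.3055·0.529 − (-1.036)·1.02)/1.342 = 0.908.
Then σ = (x₂ − x₁)/(z₂ − z₁) = (1.02 − 0.529)/1.342 = 0.366.
Precision τ = 1/σ² = 1/0.3659² = 7.47.

μ = 0.908, τ = 7.47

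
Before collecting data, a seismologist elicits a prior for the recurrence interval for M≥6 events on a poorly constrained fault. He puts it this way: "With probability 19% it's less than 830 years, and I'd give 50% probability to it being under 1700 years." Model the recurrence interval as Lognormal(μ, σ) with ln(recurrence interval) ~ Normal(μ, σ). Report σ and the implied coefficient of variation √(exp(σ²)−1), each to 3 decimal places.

If T ~ Lognormal(μ,σ) then ln T ~ Normal(μ,σ), so the p-quantile of ln T is μ + z_p·σ.
ln(830) = 6.721 and ln(1700) = 7.438; z_{0.19} = -0.8779, z_{0.5} = 0.
σ = (7.438 − 6.721)/(0 − (-0.8779)) = 0.817.
μ = 6.721 − (-0.8779)·0.817 = 7.438.
CV = √(exp(σ²)−1) = √(exp(0.6670)−1) = 0.974.

σ ≈ 0.817, CV ≈ 0.974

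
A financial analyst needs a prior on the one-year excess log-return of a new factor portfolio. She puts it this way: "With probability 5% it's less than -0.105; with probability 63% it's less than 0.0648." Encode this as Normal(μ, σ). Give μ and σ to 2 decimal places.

For Normal(μ,σ), the p-quantile is μ + z_p·σ. Here z_{0.05} = -1.645, z_{0.63} = 0.3319.
So -0.105 = μ − 1.645σ and 0.0648 = μ + 0.3319σ.
Subtracting: σ = (0.0648 − -0.105)/(0.3319 − (-1.645)) = 0.09.
Then μ = -0.105 − (-1.645)·0.09 = 0.04.

μ = 0.04, σ = 0.09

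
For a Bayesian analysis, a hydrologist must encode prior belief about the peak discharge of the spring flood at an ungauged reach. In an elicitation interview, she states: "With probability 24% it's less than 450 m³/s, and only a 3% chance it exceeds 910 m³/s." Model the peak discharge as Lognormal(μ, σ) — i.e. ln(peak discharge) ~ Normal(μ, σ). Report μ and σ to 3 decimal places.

If T ~ Lognormal(μ,σ) then ln T ~ Normal(μ,σ), so the p-quantile of ln T is μ + z_p·σ.
ln(450) = 6.109 and ln(910) = 6.813; z_{0.24} = -0.7063, z_{0.97} = 1.881.
σ = (6.813 − 6.109)/(1.881 − (-0.7063)) = 0.272.
μ = 6.109 − (-0.7063)·0.272 = 6.302.

μ ≈ 6.302, σ ≈ 0.272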